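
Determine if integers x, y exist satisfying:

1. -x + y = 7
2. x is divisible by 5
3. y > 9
Yes

Take x = 5, y = 12. Substituting into each constraint:
  (1) (-5) + 12 = 7 ✓
  (2) 5 = 5 × 1, remainder 0 ✓
  (3) 12 > 9 ✓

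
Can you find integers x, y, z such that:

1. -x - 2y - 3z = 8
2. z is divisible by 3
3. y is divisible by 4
Yes

Take x = -8, y = 0, z = 0. Substituting into each constraint:
  (1) 8 - 2(0) - 3(0) = 8 ✓
  (2) 0 = 3 × 0, remainder 0 ✓
  (3) 0 = 4 × 0, remainder 0 ✓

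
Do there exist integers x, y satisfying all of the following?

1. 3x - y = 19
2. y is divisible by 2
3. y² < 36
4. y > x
No

A contradictory subset is {3x - y = 19, y² < 36, y > x}. No integer assignment can satisfy these jointly:

  - 3x - y = 19: is a linear equation tying the variables together
  - y² < 36: restricts y to |y| ≤ 5
  - y > x: bounds one variable relative to another variable

Propagating the comparison: x < y and y ≤ 5 give x ≤ 4. Range argument: with x ∈ [−∞, 4], y ∈ [-5, 5], the left side of the equation is at most 17, but the right side is 19 > 17. No integer solution exists.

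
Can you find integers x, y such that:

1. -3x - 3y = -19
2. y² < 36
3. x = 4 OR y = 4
No

Even the single constraint (-3x - 3y = -19) is infeasible over the integers.

  - -3x - 3y = -19: every term on the left is divisible by 3, so the LHS ≡ 0 (mod 3), but the RHS -19 is not — no integer solution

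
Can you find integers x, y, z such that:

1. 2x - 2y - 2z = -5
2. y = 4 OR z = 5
No

Even the single constraint (2x - 2y - 2z = -5) is infeasible over the integers.

  - 2x - 2y - 2z = -5: every term on the left is divisible by 2, so the LHS ≡ 0 (mod 2), but the RHS -5 is not — no integer solution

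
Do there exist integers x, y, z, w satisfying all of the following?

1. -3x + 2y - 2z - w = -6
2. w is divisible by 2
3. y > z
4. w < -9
Yes

Take x = 6, y = 1, z = 0, w = -10. Substituting into each constraint:
  (1) -3(6) + 2(1) - 2(0) + 10 = -6 ✓
  (2) -10 = 2 × -5, remainder 0 ✓
  (3) 1 > 0 ✓
  (4) -10 < -9 ✓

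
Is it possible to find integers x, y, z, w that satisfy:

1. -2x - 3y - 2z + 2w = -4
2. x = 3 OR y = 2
Yes

Take x = -1, y = 2, z = 0, w = 0. Substituting into each constraint:
  (1) -2(-1) - 3(2) - 2(0) + 2(0) = -4 ✓
  (2) y = 2, target 2 ✓ (second branch holds)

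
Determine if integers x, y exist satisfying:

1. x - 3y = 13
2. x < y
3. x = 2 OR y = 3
No

The full constraint system is jointly infeasible over the integers. Each constraint and what it forces:

  - x - 3y = 13: is a linear equation tying the variables together
  - x < y: bounds one variable relative to another variable
  - x = 2 OR y = 3: forces a choice: either x = 2 or y = 3

Split on the disjunction (x = 2 OR y = 3):
  • If x = 2: with x = 2, every remaining term of the linear equation is divisible by 3, so the left side is ≡ 0 (mod 3); but the right side 11 ≡ 2 (mod 3). No integers can satisfy it.
  • If y = 3: the equation forces x = 22, giving (y, x) = (3, 22), which violates y > x.
Both branches are infeasible, so the system has no integer solution.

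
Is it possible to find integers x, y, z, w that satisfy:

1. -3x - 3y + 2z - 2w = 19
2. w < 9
Yes

Take x = 0, y = 1, z = 0, w = -11. Substituting into each constraint:
  (1) -3(0) - 3(1) + 2(0) - 2(-11) = 19 ✓
  (2) -11 < 9 ✓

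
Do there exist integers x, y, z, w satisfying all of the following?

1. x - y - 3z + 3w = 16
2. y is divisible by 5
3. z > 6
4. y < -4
Yes

Take x = 32, y = -5, z = 7, w = 0. Substituting into each constraint:
  (1) 32 + 5 - 3(7) + 3(0) = 16 ✓
  (2) -5 = 5 × -1, remainder 0 ✓
  (3) 7 > 6 ✓
  (4) -5 < -4 ✓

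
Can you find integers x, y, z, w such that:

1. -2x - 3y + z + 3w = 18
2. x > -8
Yes

Take x = 0, y = 0, z = 0, w = 6. Substituting into each constraint:
  (1) -2(0) - 3(0) + 0 + 3(6) = 18 ✓
  (2) 0 > -8 ✓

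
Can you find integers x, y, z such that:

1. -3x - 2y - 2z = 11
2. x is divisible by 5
Yes

Take x = -5, y = 7, z = -5. Substituting into each constraint:
  (1) -3(-5) - 2(7) - 2(-5) = 11 ✓
  (2) -5 = 5 × -1, remainder 0 ✓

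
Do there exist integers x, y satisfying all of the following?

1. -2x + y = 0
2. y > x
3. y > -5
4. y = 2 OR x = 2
Yes

Take x = 1, y = 2. Substituting into each constraint:
  (1) -2(1) + 2 = 0 ✓
  (2) 2 > 1 ✓
  (3) 2 > -5 ✓
  (4) y = 2, target 2 ✓ (first branch holds)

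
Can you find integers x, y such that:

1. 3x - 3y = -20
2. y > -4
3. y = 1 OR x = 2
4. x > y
No

Even the single constraint (3x - 3y = -20) is infeasible over the integers.

  - 3x - 3y = -20: every term on the left is divisible by 3, so the LHS ≡ 0 (mod 3), but the RHS -20 is not — no integer solution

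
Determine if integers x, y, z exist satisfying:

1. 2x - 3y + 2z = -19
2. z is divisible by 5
Yes

Take x = 1, y = 7, z = 0. Substituting into each constraint:
  (1) 2(1) - 3(7) + 2(0) = -19 ✓
  (2) 0 = 5 × 0, remainder 0 ✓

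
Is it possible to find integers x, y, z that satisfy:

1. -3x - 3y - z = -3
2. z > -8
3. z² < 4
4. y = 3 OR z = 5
Yes

Take x = -2, y = 3, z = 0. Substituting into each constraint:
  (1) -3(-2) - 3(3) + 0 = -3 ✓
  (2) 0 > -8 ✓
  (3) z² = (0)² = 0, and 0 < 4 ✓
  (4) y = 3, target 3 ✓ (first branch holds)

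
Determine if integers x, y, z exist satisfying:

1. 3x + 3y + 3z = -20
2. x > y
No

Even the single constraint (3x + 3y + 3z = -20) is infeasible over the integers.

  - 3x + 3y + 3z = -20: every term on the left is divisible by 3, so the LHS ≡ 0 (mod 3), but the RHS -20 is not — no integer solution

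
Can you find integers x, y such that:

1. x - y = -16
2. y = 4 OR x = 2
Yes

Take x = 2, y = 18. Substituting into each constraint:
  (1) 2 + (-18) = -16 ✓
  (2) x = 2, target 2 ✓ (second branch holds)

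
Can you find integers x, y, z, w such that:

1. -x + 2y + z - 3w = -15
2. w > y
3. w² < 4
Yes

Take x = 0, y = 0, z = -12, w = 1. Substituting into each constraint:
  (1) 0 + 2(0) + (-12) - 3(1) = -15 ✓
  (2) 1 > 0 ✓
  (3) w² = (1)² = 1, and 1 < 4 ✓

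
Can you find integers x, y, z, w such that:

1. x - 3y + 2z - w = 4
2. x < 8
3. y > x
Yes

Take x = 0, y = 1, z = 4, w = 1. Substituting into each constraint:
  (1) 0 - 3(1) + 2(4) + (-1) = 4 ✓
  (2) 0 < 8 ✓
  (3) 1 > 0 ✓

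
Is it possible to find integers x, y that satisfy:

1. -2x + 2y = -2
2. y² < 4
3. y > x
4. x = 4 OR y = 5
No

A contradictory subset is {-2x + 2y = -2, y > x}. No integer assignment can satisfy these jointly:

  - -2x + 2y = -2: is a linear equation tying the variables together
  - y > x: bounds one variable relative to another variable

From the equation, x − y = 1, i.e. y − x = -1; but y > x requires y − x ≥ 1. Contradiction.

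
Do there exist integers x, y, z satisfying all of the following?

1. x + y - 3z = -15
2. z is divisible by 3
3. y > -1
Yes

Take x = -15, y = 0, z = 0. Substituting into each constraint:
  (1) (-15) + 0 - 3(0) = -15 ✓
  (2) 0 = 3 × 0, remainder 0 ✓
  (3) 0 > -1 ✓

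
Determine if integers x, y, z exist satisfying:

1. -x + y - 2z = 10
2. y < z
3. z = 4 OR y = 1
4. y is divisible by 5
Yes

Take x = -18, y = 0, z = 4. Substituting into each constraint:
  (1) 18 + 0 - 2(4) = 10 ✓
  (2) 0 < 4 ✓
  (3) z = 4, target 4 ✓ (first branch holds)
  (4) 0 = 5 × 0, remainder 0 ✓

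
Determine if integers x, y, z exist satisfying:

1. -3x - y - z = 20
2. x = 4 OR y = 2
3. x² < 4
Yes

Take x = 0, y = 2, z = -22. Substituting into each constraint:
  (1) -3(0) + (-2) + 22 = 20 ✓
  (2) y = 2, target 2 ✓ (second branch holds)
  (3) x² = (0)² = 0, and 0 < 4 ✓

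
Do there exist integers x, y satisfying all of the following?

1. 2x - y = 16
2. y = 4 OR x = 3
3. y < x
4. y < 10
Yes

Take x = 10, y = 4. Substituting into each constraint:
  (1) 2(10) + (-4) = 16 ✓
  (2) y = 4, target 4 ✓ (first branch holds)
  (3) 4 < 10 ✓
  (4) 4 < 10 ✓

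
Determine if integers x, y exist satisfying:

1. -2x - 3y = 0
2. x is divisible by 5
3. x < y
Yes

Take x = -15, y = 10. Substituting into each constraint:
  (1) -2(-15) - 3(10) = 0 ✓
  (2) -15 = 5 × -3, remainder 0 ✓
  (3) -15 < 10 ✓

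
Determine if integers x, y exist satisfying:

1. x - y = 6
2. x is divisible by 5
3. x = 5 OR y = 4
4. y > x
No

A contradictory subset is {x - y = 6, y > x}. No integer assignment can satisfy these jointly:

  - x - y = 6: is a linear equation tying the variables together
  - y > x: bounds one variable relative to another variable

From the equation, x − y = 6, i.e. y − x = -6; but y > x requires y − x ≥ 1. Contradiction.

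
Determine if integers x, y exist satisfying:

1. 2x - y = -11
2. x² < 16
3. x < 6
Yes

Take x = 0, y = 11. Substituting into each constraint:
  (1) 2(0) + (-11) = -11 ✓
  (2) x² = (0)² = 0, and 0 < 16 ✓
  (3) 0 < 6 ✓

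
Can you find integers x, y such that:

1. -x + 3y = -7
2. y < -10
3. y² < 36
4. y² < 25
No

A contradictory subset is {y < -10, y² < 25}. No integer assignment can satisfy these jointly:

  - y < -10: bounds one variable relative to a constant
  - y² < 25: restricts y to |y| ≤ 4

Direct contradiction: the bounds on y require y ≥ -4 and y ≤ -11 simultaneously, which is empty.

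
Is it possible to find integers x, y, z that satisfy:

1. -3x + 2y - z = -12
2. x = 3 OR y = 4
Yes

Take x = 3, y = 0, z = 3. Substituting into each constraint:
  (1) -3(3) + 2(0) + (-3) = -12 ✓
  (2) x = 3, target 3 ✓ (first branch holds)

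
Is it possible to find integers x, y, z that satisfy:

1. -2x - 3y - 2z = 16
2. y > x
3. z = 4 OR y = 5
Yes

Take x = -6, y = -4, z = 4. Substituting into each constraint:
  (1) -2(-6) - 3(-4) - 2(4) = 16 ✓
  (2) -4 > -6 ✓
  (3) z = 4, target 4 ✓ (first branch holds)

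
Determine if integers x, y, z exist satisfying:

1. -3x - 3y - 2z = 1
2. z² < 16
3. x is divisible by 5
Yes

Take x = 0, y = -1, z = 1. Substituting into each constraint:
  (1) -3(0) - 3(-1) - 2(1) = 1 ✓
  (2) z² = (1)² = 1, and 1 < 16 ✓
  (3) 0 = 5 × 0, remainder 0 ✓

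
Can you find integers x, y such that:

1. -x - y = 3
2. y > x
Yes

Take x = -2, y = -1. Substituting into each constraint:
  (1) 2 + 1 = 3 ✓
  (2) -1 > -2 ✓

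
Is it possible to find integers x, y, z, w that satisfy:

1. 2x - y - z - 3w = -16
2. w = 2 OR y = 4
Yes

Take x = -6, y = 4, z = 0, w = 0. Substituting into each constraint:
  (1) 2(-6) + (-4) + 0 - 3(0) = -16 ✓
  (2) y = 4, target 4 ✓ (second branch holds)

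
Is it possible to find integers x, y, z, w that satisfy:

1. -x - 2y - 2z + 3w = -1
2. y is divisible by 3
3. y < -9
Yes

Take x = 0, y = -12, z = 14, w = 1. Substituting into each constraint:
  (1) 0 - 2(-12) - 2(14) + 3(1) = -1 ✓
  (2) -12 = 3 × -4, remainder 0 ✓
  (3) -12 < -9 ✓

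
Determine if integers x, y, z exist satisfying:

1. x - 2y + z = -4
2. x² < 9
Yes

Take x = 0, y = 2, z = 0. Substituting into each constraint:
  (1) 0 - 2(2) + 0 = -4 ✓
  (2) x² = (0)² = 0, and 0 < 9 ✓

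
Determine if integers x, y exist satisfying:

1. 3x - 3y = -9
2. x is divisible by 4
Yes

Take x = 0, y = 3. Substituting into each constraint:
  (1) 3(0) - 3(3) = -9 ✓
  (2) 0 = 4 × 0, remainder 0 ✓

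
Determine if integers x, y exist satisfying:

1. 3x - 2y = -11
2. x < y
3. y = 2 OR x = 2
No

A contradictory subset is {3x - 2y = -11, y = 2 OR x = 2}. No integer assignment can satisfy these jointly:

  - 3x - 2y = -11: is a linear equation tying the variables together
  - y = 2 OR x = 2: forces a choice: either y = 2 or x = 2

Split on the disjunction (y = 2 OR x = 2):
  • If y = 2: with y = 2, every remaining term of the linear equation is divisible by 3, so the left side is ≡ 0 (mod 3); but the right side -7 ≡ 2 (mod 3). No integers can satisfy it.
  • If x = 2: with x = 2, every remaining term of the linear equation is divisible by 2, so the left side is ≡ 0 (mod 2); but the right side -17 ≡ 1 (mod 2). No integers can satisfy it.
Both branches are infeasible, so the system has no integer solution.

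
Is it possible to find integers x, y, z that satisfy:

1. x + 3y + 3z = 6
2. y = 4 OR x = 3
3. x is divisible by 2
Yes

Take x = 0, y = 4, z = -2. Substituting into each constraint:
  (1) 0 + 3(4) + 3(-2) = 6 ✓
  (2) y = 4, target 4 ✓ (first branch holds)
  (3) 0 = 2 × 0, remainder 0 ✓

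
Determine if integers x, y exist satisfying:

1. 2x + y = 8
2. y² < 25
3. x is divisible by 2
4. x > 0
Yes

Take x = 2, y = 4. Substituting into each constraint:
  (1) 2(2) + 4 = 8 ✓
  (2) y² = (4)² = 16, and 16 < 25 ✓
  (3) 2 = 2 × 1, remainder 0 ✓
  (4) 2 > 0 ✓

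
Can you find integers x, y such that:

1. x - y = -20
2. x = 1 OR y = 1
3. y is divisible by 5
No

The full constraint system is jointly infeasible over the integers. Each constraint and what it forces:

  - x - y = -20: is a linear equation tying the variables together
  - x = 1 OR y = 1: forces a choice: either x = 1 or y = 1
  - y is divisible by 5: restricts y to multiples of 5

Split on the disjunction (x = 1 OR y = 1):
  • If x = 1: with x = 1, writing y = 5y', every remaining term of the linear equation is divisible by 5, so the left side is ≡ 0 (mod 5); but the right side -21 ≡ 4 (mod 5). No integers can satisfy it.
  • If y = 1: this contradicts the divisibility constraint — 1 is not a multiple of 5.
Both branches are infeasible, so the system has no integer solution.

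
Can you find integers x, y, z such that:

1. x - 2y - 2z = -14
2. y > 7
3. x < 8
Yes

Take x = 0, y = 8, z = -1. Substituting into each constraint:
  (1) 0 - 2(8) - 2(-1) = -14 ✓
  (2) 8 > 7 ✓
  (3) 0 < 8 ✓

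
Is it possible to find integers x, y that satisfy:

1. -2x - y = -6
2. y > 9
Yes

Take x = -2, y = 10. Substituting into each constraint:
  (1) -2(-2) + (-10) = -6 ✓
  (2) 10 > 9 ✓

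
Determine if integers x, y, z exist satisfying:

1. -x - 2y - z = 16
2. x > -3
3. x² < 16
Yes

Take x = 0, y = 0, z = -16. Substituting into each constraint:
  (1) 0 - 2(0) + 16 = 16 ✓
  (2) 0 > -3 ✓
  (3) x² = (0)² = 0, and 0 < 16 ✓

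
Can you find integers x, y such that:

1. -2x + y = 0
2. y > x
Yes

Take x = 1, y = 2. Substituting into each constraint:
  (1) -2(1) + 2 = 0 ✓
  (2) 2 > 1 ✓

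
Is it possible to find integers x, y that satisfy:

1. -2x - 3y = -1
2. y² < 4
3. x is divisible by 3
No

A contradictory subset is {-2x - 3y = -1, x is divisible by 3}. No integer assignment can satisfy these jointly:

  - -2x - 3y = -1: is a linear equation tying the variables together
  - x is divisible by 3: restricts x to multiples of 3

Modular obstruction: writing x = 3x', every remaining term of the linear equation is divisible by 3, so the left side is ≡ 0 (mod 3); but the right side -1 ≡ 2 (mod 3). No integers can satisfy it.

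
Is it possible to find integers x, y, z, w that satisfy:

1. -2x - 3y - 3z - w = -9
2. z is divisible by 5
Yes

Take x = 0, y = 3, z = 0, w = 0. Substituting into each constraint:
  (1) -2(0) - 3(3) - 3(0) + 0 = -9 ✓
  (2) 0 = 5 × 0, remainder 0 ✓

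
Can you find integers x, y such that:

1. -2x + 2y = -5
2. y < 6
No

Even the single constraint (-2x + 2y = -5) is infeasible over the integers.

  - -2x + 2y = -5: every term on the left is divisible by 2, so the LHS ≡ 0 (mod 2), but the RHS -5 is not — no integer solution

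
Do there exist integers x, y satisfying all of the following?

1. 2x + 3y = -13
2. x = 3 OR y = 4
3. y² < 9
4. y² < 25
No

A contradictory subset is {2x + 3y = -13, x = 3 OR y = 4, y² < 9}. No integer assignment can satisfy these jointly:

  - 2x + 3y = -13: is a linear equation tying the variables together
  - x = 3 OR y = 4: forces a choice: either x = 3 or y = 4
  - y² < 9: restricts y to |y| ≤ 2

Split on the disjunction (x = 3 OR y = 4):
  • If x = 3: with x = 3, every remaining term of the linear equation is divisible by 3, so the left side is ≡ 0 (mod 3); but the right side -19 ≡ 2 (mod 3). No integers can satisfy it.
  • If y = 4: this contradicts y² < 9, which requires |y| ≤ 2.
Both branches are infeasible, so the system has no integer solution.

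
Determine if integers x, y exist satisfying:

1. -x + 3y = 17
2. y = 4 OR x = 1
Yes

Take x = 1, y = 6. Substituting into each constraint:
  (1) (-1) + 3(6) = 17 ✓
  (2) x = 1, target 1 ✓ (second branch holds)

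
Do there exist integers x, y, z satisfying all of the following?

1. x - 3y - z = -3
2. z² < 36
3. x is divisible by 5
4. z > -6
Yes

Take x = 0, y = 0, z = 3. Substituting into each constraint:
  (1) 0 - 3(0) + (-3) = -3 ✓
  (2) z² = (3)² = 9, and 9 < 36 ✓
  (3) 0 = 5 × 0, remainder 0 ✓
  (4) 3 > -6 ✓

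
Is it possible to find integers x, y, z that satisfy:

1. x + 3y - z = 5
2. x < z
Yes

Take x = -1, y = 2, z = 0. Substituting into each constraint:
  (1) (-1) + 3(2) + 0 = 5 ✓
  (2) -1 < 0 ✓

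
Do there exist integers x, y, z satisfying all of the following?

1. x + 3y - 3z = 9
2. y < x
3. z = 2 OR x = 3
Yes

Take x = 3, y = 2, z = 0. Substituting into each constraint:
  (1) 3 + 3(2) - 3(0) = 9 ✓
  (2) 2 < 3 ✓
  (3) x = 3, target 3 ✓ (second branch holds)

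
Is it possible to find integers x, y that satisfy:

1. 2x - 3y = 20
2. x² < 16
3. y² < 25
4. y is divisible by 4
No

A contradictory subset is {2x - 3y = 20, x² < 16, y² < 25}. No integer assignment can satisfy these jointly:

  - 2x - 3y = 20: is a linear equation tying the variables together
  - x² < 16: restricts x to |x| ≤ 3
  - y² < 25: restricts y to |y| ≤ 4

Range argument: with x ∈ [-3, 3], y ∈ [-4, 4], the left side of the equation is at most 18, but the right side is 20 > 18. No integer solution exists.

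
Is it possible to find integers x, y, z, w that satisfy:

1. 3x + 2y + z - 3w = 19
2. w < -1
Yes

Take x = 1, y = 5, z = 0, w = -2. Substituting into each constraint:
  (1) 3(1) + 2(5) + 0 - 3(-2) = 19 ✓
  (2) -2 < -1 ✓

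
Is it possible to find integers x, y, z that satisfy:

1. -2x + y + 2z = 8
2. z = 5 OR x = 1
Yes

Take x = 1, y = 10, z = 0. Substituting into each constraint:
  (1) -2(1) + 10 + 2(0) = 8 ✓
  (2) x = 1, target 1 ✓ (second branch holds)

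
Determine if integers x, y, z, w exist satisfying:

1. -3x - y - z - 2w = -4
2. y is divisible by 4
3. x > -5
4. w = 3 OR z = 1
Yes

Take x = 1, y = 0, z = 1, w = 0. Substituting into each constraint:
  (1) -3(1) + 0 + (-1) - 2(0) = -4 ✓
  (2) 0 = 4 × 0, remainder 0 ✓
  (3) 1 > -5 ✓
  (4) z = 1, target 1 ✓ (second branch holds)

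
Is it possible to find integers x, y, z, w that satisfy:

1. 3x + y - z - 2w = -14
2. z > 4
Yes

Take x = 0, y = 1, z = 5, w = 5. Substituting into each constraint:
  (1) 3(0) + 1 + (-5) - 2(5) = -14 ✓
  (2) 5 > 4 ✓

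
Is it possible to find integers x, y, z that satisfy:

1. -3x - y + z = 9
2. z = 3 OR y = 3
Yes

Take x = 0, y = -6, z = 3. Substituting into each constraint:
  (1) -3(0) + 6 + 3 = 9 ✓
  (2) z = 3, target 3 ✓ (first branch holds)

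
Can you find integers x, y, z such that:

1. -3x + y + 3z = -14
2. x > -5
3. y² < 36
Yes

Take x = 5, y = 1, z = 0. Substituting into each constraint:
  (1) -3(5) + 1 + 3(0) = -14 ✓
  (2) 5 > -5 ✓
  (3) y² = (1)² = 1, and 1 < 36 ✓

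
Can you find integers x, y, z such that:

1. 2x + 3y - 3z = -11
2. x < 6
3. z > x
Yes

Take x = -1, y = -3, z = 0. Substituting into each constraint:
  (1) 2(-1) + 3(-3) - 3(0) = -11 ✓
  (2) -1 < 6 ✓
  (3) 0 > -1 ✓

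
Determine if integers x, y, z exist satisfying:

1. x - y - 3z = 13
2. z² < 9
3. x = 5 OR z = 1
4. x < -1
Yes

Take x = -2, y = -18, z = 1. Substituting into each constraint:
  (1) (-2) + 18 - 3(1) = 13 ✓
  (2) z² = (1)² = 1, and 1 < 9 ✓
  (3) z = 1, target 1 ✓ (second branch holds)
  (4) -2 < -1 ✓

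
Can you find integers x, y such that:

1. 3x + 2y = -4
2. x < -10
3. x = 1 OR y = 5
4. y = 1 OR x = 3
No

A contradictory subset is {3x + 2y = -4, x < -10, y = 1 OR x = 3}. No integer assignment can satisfy these jointly:

  - 3x + 2y = -4: is a linear equation tying the variables together
  - x < -10: bounds one variable relative to a constant
  - y = 1 OR x = 3: forces a choice: either y = 1 or x = 3

Split on the disjunction (y = 1 OR x = 3):
  • If y = 1: the equation forces x = -2, which contradicts the bound x ≤ -11.
  • If x = 3: this contradicts the bound x ≤ -11.
Both branches are infeasible, so the system has no integer solution.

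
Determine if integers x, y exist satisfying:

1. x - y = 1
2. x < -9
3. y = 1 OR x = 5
No

The full constraint system is jointly infeasible over the integers. Each constraint and what it forces:

  - x - y = 1: is a linear equation tying the variables together
  - x < -9: bounds one variable relative to a constant
  - y = 1 OR x = 5: forces a choice: either y = 1 or x = 5

Split on the disjunction (y = 1 OR x = 5):
  • If y = 1: the equation forces x = 2, which contradicts the bound x ≤ -10.
  • If x = 5: this contradicts the bound x ≤ -10.
Both branches are infeasible, so the system has no integer solution.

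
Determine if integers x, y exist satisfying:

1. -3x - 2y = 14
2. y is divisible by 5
Yes

Take x = 2, y = -10. Substituting into each constraint:
  (1) -3(2) - 2(-10) = 14 ✓
  (2) -10 = 5 × -2, remainder 0 ✓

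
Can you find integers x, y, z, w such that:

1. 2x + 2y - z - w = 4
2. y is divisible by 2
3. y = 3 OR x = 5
Yes

Take x = 5, y = 0, z = 6, w = 0. Substituting into each constraint:
  (1) 2(5) + 2(0) + (-6) + 0 = 4 ✓
  (2) 0 = 2 × 0, remainder 0 ✓
  (3) x = 5, target 5 ✓ (second branch holds)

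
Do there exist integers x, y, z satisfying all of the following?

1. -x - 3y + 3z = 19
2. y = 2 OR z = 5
Yes

Take x = 2, y = -2, z = 5. Substituting into each constraint:
  (1) (-2) - 3(-2) + 3(5) = 19 ✓
  (2) z = 5, target 5 ✓ (second branch holds)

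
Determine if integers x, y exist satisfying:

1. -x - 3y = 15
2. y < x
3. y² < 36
Yes

Take x = 0, y = -5. Substituting into each constraint:
  (1) 0 - 3(-5) = 15 ✓
  (2) -5 < 0 ✓
  (3) y² = (-5)² = 25, and 25 < 36 ✓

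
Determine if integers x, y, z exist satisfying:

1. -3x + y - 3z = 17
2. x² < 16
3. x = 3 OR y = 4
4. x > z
Yes

Take x = 3, y = 32, z = 2. Substituting into each constraint:
  (1) -3(3) + 32 - 3(2) = 17 ✓
  (2) x² = (3)² = 9, and 9 < 16 ✓
  (3) x = 3, target 3 ✓ (first branch holds)
  (4) 3 > 2 ✓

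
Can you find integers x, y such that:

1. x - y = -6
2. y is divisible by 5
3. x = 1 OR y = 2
No

The full constraint system is jointly infeasible over the integers. Each constraint and what it forces:

  - x - y = -6: is a linear equation tying the variables together
  - y is divisible by 5: restricts y to multiples of 5
  - x = 1 OR y = 2: forces a choice: either x = 1 or y = 2

Split on the disjunction (x = 1 OR y = 2):
  • If x = 1: with x = 1, writing y = 5y', every remaining term of the linear equation is divisible by 5, so the left side is ≡ 0 (mod 5); but the right side -7 ≡ 3 (mod 5). No integers can satisfy it.
  • If y = 2: this contradicts the divisibility constraint — 2 is not a multiple of 5.
Both branches are infeasible, so the system has no integer solution.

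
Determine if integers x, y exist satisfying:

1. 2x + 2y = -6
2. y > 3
Yes

Take x = -7, y = 4. Substituting into each constraint:
  (1) 2(-7) + 2(4) = -6 ✓
  (2) 4 > 3 ✓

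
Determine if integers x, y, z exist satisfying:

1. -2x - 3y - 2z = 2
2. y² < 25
Yes

Take x = -1, y = 0, z = 0. Substituting into each constraint:
  (1) -2(-1) - 3(0) - 2(0) = 2 ✓
  (2) y² = (0)² = 0, and 0 < 25 ✓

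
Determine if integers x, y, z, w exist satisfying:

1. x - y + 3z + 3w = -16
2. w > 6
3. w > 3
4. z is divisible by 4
Yes

Take x = -37, y = 0, z = 0, w = 7. Substituting into each constraint:
  (1) (-37) + 0 + 3(0) + 3(7) = -16 ✓
  (2) 7 > 6 ✓
  (3) 7 > 3 ✓
  (4) 0 = 4 × 0, remainder 0 ✓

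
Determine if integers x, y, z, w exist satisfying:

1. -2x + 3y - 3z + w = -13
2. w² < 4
Yes

Take x = 2, y = -3, z = 0, w = 0. Substituting into each constraint:
  (1) -2(2) + 3(-3) - 3(0) + 0 = -13 ✓
  (2) w² = (0)² = 0, and 0 < 4 ✓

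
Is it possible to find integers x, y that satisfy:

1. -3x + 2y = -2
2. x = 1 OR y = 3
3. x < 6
No

A contradictory subset is {-3x + 2y = -2, x = 1 OR y = 3}. No integer assignment can satisfy these jointly:

  - -3x + 2y = -2: is a linear equation tying the variables together
  - x = 1 OR y = 3: forces a choice: either x = 1 or y = 3

Split on the disjunction (x = 1 OR y = 3):
  • If x = 1: with x = 1, every remaining term of the linear equation is divisible by 2, so the left side is ≡ 0 (mod 2); but the right side 1 ≡ 1 (mod 2). No integers can satisfy it.
  • If y = 3: with y = 3, every remaining term of the linear equation is divisible by 3, so the left side is ≡ 0 (mod 3); but the right side -8 ≡ 1 (mod 3). No integers can satisfy it.
Both branches are infeasible, so the system has no integer solution.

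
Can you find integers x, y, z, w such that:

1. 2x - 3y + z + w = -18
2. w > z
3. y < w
Yes

Take x = -10, y = -1, z = -1, w = 0. Substituting into each constraint:
  (1) 2(-10) - 3(-1) + (-1) + 0 = -18 ✓
  (2) 0 > -1 ✓
  (3) -1 < 0 ✓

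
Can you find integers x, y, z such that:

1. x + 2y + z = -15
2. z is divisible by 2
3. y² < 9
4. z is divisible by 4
Yes

Take x = -15, y = 0, z = 0. Substituting into each constraint:
  (1) (-15) + 2(0) + 0 = -15 ✓
  (2) 0 = 2 × 0, remainder 0 ✓
  (3) y² = (0)² = 0, and 0 < 9 ✓
  (4) 0 = 4 × 0, remainder 0 ✓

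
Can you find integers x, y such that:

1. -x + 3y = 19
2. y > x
Yes

Take x = 2, y = 7. Substituting into each constraint:
  (1) (-2) + 3(7) = 19 ✓
  (2) 7 > 2 ✓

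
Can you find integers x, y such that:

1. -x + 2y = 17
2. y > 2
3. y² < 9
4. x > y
No

A contradictory subset is {y > 2, y² < 9}. No integer assignment can satisfy these jointly:

  - y > 2: bounds one variable relative to a constant
  - y² < 9: restricts y to |y| ≤ 2

Direct contradiction: the bounds on y require y ≥ 3 and y ≤ 2 simultaneously, which is empty.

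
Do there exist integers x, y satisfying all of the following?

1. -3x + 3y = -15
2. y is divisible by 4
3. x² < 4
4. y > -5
Yes

Take x = 1, y = -4. Substituting into each constraint:
  (1) -3(1) + 3(-4) = -15 ✓
  (2) -4 = 4 × -1, remainder 0 ✓
  (3) x² = (1)² = 1, and 1 < 4 ✓
  (4) -4 > -5 ✓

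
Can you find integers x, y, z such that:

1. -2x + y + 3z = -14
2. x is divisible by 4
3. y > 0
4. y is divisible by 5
Yes

Take x = -4, y = 5, z = -9. Substituting into each constraint:
  (1) -2(-4) + 5 + 3(-9) = -14 ✓
  (2) -4 = 4 × -1, remainder 0 ✓
  (3) 5 > 0 ✓
  (4) 5 = 5 × 1, remainder 0 ✓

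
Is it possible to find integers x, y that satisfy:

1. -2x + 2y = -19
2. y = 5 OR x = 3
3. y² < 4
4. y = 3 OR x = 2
No

Even the single constraint (-2x + 2y = -19) is infeasible over the integers.

  - -2x + 2y = -19: every term on the left is divisible by 2, so the LHS ≡ 0 (mod 2), but the RHS -19 is not — no integer solution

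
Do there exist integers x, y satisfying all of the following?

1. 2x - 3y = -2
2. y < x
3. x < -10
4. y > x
No

A contradictory subset is {y < x, y > x}. No integer assignment can satisfy these jointly:

  - y < x: bounds one variable relative to another variable
  - y > x: bounds one variable relative to another variable

Direct contradiction: x > y and y > x cannot both hold.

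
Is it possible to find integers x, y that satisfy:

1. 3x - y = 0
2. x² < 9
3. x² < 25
Yes

Take x = 0, y = 0. Substituting into each constraint:
  (1) 3(0) + 0 = 0 ✓
  (2) x² = (0)² = 0, and 0 < 9 ✓
  (3) x² = (0)² = 0, and 0 < 25 ✓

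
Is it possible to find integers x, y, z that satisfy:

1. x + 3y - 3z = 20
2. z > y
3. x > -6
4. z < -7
Yes

Take x = 23, y = -9, z = -8. Substituting into each constraint:
  (1) 23 + 3(-9) - 3(-8) = 20 ✓
  (2) -8 > -9 ✓
  (3) 23 > -6 ✓
  (4) -8 < -7 ✓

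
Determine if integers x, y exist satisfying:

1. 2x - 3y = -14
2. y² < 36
Yes

Take x = -7, y = 0. Substituting into each constraint:
  (1) 2(-7) - 3(0) = -14 ✓
  (2) y² = (0)² = 0, and 0 < 36 ✓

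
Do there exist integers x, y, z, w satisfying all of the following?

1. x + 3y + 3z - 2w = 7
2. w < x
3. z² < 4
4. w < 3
Yes

Take x = 1, y = 2, z = 0, w = 0. Substituting into each constraint:
  (1) 1 + 3(2) + 3(0) - 2(0) = 7 ✓
  (2) 0 < 1 ✓
  (3) z² = (0)² = 0, and 0 < 4 ✓
  (4) 0 < 3 ✓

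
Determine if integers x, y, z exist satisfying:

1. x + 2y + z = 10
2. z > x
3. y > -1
Yes

Take x = -2, y = 6, z = 0. Substituting into each constraint:
  (1) (-2) + 2(6) + 0 = 10 ✓
  (2) 0 > -2 ✓
  (3) 6 > -1 ✓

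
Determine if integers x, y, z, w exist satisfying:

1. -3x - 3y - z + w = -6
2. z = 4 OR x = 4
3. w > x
Yes

Take x = 0, y = 1, z = 4, w = 1. Substituting into each constraint:
  (1) -3(0) - 3(1) + (-4) + 1 = -6 ✓
  (2) z = 4, target 4 ✓ (first branch holds)
  (3) 1 > 0 ✓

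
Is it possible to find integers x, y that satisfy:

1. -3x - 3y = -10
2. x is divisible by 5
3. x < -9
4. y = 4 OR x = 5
No

Even the single constraint (-3x - 3y = -10) is infeasible over the integers.

  - -3x - 3y = -10: every term on the left is divisible by 3, so the LHS ≡ 0 (mod 3), but the RHS -10 is not — no integer solution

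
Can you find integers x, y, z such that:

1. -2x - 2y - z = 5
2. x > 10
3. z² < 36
Yes

Take x = 11, y = -14, z = 1. Substituting into each constraint:
  (1) -2(11) - 2(-14) + (-1) = 5 ✓
  (2) 11 > 10 ✓
  (3) z² = (1)² = 1, and 1 < 36 ✓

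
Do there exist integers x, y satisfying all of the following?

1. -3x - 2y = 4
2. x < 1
Yes

Take x = 0, y = -2. Substituting into each constraint:
  (1) -3(0) - 2(-2) = 4 ✓
  (2) 0 < 1 ✓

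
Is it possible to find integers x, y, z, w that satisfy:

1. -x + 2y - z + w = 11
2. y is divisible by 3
Yes

Take x = -11, y = 0, z = 0, w = 0. Substituting into each constraint:
  (1) 11 + 2(0) + 0 + 0 = 11 ✓
  (2) 0 = 3 × 0, remainder 0 ✓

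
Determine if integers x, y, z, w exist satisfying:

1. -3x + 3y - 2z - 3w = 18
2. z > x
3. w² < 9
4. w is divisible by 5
Yes

Take x = 2, y = 10, z = 3, w = 0. Substituting into each constraint:
  (1) -3(2) + 3(10) - 2(3) - 3(0) = 18 ✓
  (2) 3 > 2 ✓
  (3) w² = (0)² = 0, and 0 < 9 ✓
  (4) 0 = 5 × 0, remainder 0 ✓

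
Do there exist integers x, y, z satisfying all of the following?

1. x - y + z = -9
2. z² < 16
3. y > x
Yes

Take x = 0, y = 9, z = 0. Substituting into each constraint:
  (1) 0 + (-9) + 0 = -9 ✓
  (2) z² = (0)² = 0, and 0 < 16 ✓
  (3) 9 > 0 ✓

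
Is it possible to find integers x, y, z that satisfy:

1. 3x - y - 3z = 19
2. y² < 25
Yes

Take x = 6, y = -1, z = 0. Substituting into each constraint:
  (1) 3(6) + 1 - 3(0) = 19 ✓
  (2) y² = (-1)² = 1, and 1 < 25 ✓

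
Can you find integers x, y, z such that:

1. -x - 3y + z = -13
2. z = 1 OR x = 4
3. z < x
Yes

Take x = 4, y = 4, z = 3. Substituting into each constraint:
  (1) (-4) - 3(4) + 3 = -13 ✓
  (2) x = 4, target 4 ✓ (second branch holds)
  (3) 3 < 4 ✓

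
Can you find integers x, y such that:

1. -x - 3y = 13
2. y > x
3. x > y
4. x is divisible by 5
No

A contradictory subset is {y > x, x > y}. No integer assignment can satisfy these jointly:

  - y > x: bounds one variable relative to another variable
  - x > y: bounds one variable relative to another variable

Direct contradiction: y > x and x > y cannot both hold.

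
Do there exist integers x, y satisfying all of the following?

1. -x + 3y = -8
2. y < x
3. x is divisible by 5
Yes

Take x = 5, y = -1. Substituting into each constraint:
  (1) (-5) + 3(-1) = -8 ✓
  (2) -1 < 5 ✓
  (3) 5 = 5 × 1, remainder 0 ✓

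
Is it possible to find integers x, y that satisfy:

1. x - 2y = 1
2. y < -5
Yes

Take x = -11, y = -6. Substituting into each constraint:
  (1) (-11) - 2(-6) = 1 ✓
  (2) -6 < -5 ✓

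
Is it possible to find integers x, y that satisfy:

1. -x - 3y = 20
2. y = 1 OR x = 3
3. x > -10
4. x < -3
No

The full constraint system is jointly infeasible over the integers. Each constraint and what it forces:

  - -x - 3y = 20: is a linear equation tying the variables together
  - y = 1 OR x = 3: forces a choice: either y = 1 or x = 3
  - x > -10: bounds one variable relative to a constant
  - x < -3: bounds one variable relative to a constant

Split on the disjunction (y = 1 OR x = 3):
  • If y = 1: the equation forces x = -23, which contradicts the bound x ≥ -9.
  • If x = 3: this contradicts the bound x ≤ -4.
Both branches are infeasible, so the system has no integer solution.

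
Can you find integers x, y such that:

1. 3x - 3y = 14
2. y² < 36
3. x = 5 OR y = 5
No

Even the single constraint (3x - 3y = 14) is infeasible over the integers.

  - 3x - 3y = 14: every term on the left is divisible by 3, so the LHS ≡ 0 (mod 3), but the RHS 14 is not — no integer solution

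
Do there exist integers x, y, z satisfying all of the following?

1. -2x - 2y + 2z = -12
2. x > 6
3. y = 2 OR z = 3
Yes

Take x = 7, y = 2, z = 3. Substituting into each constraint:
  (1) -2(7) - 2(2) + 2(3) = -12 ✓
  (2) 7 > 6 ✓
  (3) y = 2, target 2 ✓ (first branch holds)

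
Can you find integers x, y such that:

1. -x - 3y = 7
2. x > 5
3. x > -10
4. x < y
No

A contradictory subset is {-x - 3y = 7, x > 5, x < y}. No integer assignment can satisfy these jointly:

  - -x - 3y = 7: is a linear equation tying the variables together
  - x > 5: bounds one variable relative to a constant
  - x < y: bounds one variable relative to another variable

Propagating the comparison: y > x and x ≥ 6 give y ≥ 7. Range argument: with x ∈ [6, ∞], y ∈ [7, ∞], the left side of the equation is at most -27, but the right side is 7 > -27. No integer solution exists.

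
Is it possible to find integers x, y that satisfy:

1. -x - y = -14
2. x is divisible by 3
Yes

Take x = 0, y = 14. Substituting into each constraint:
  (1) 0 + (-14) = -14 ✓
  (2) 0 = 3 × 0, remainder 0 ✓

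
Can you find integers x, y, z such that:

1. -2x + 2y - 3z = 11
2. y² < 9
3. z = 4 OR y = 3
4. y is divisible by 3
No

A contradictory subset is {-2x + 2y - 3z = 11, y² < 9, z = 4 OR y = 3}. No integer assignment can satisfy these jointly:

  - -2x + 2y - 3z = 11: is a linear equation tying the variables together
  - y² < 9: restricts y to |y| ≤ 2
  - z = 4 OR y = 3: forces a choice: either z = 4 or y = 3

Split on the disjunction (z = 4 OR y = 3):
  • If z = 4: with z = 4, every remaining term of the linear equation is divisible by 2, so the left side is ≡ 0 (mod 2); but the right side 23 ≡ 1 (mod 2). No integers can satisfy it.
  • If y = 3: this contradicts y² < 9, which requires |y| ≤ 2.
Both branches are infeasible, so the system has no integer solution.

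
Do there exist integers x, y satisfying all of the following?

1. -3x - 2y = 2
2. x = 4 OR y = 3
Yes

Take x = 4, y = -7. Substituting into each constraint:
  (1) -3(4) - 2(-7) = 2 ✓
  (2) x = 4, target 4 ✓ (first branch holds)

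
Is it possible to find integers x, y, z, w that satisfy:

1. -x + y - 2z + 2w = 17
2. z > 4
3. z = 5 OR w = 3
Yes

Take x = -27, y = 0, z = 5, w = 0. Substituting into each constraint:
  (1) 27 + 0 - 2(5) + 2(0) = 17 ✓
  (2) 5 > 4 ✓
  (3) z = 5, target 5 ✓ (first branch holds)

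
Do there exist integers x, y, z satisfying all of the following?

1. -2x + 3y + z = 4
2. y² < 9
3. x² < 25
Yes

Take x = 0, y = 0, z = 4. Substituting into each constraint:
  (1) -2(0) + 3(0) + 4 = 4 ✓
  (2) y² = (0)² = 0, and 0 < 9 ✓
  (3) x² = (0)² = 0, and 0 < 25 ✓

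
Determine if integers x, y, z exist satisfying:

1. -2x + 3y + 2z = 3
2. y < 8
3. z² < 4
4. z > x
Yes

Take x = -3, y = -1, z = 0. Substituting into each constraint:
  (1) -2(-3) + 3(-1) + 2(0) = 3 ✓
  (2) -1 < 8 ✓
  (3) z² = (0)² = 0, and 0 < 4 ✓
  (4) 0 > -3 ✓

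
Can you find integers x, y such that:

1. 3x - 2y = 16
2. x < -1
Yes

Take x = -2, y = -11. Substituting into each constraint:
  (1) 3(-2) - 2(-11) = 16 ✓
  (2) -2 < -1 ✓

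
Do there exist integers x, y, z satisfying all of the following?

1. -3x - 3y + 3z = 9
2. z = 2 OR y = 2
Yes

Take x = -4, y = 2, z = 1. Substituting into each constraint:
  (1) -3(-4) - 3(2) + 3(1) = 9 ✓
  (2) y = 2, target 2 ✓ (second branch holds)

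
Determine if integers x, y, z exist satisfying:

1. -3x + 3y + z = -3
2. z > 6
Yes

Take x = 0, y = -4, z = 9. Substituting into each constraint:
  (1) -3(0) + 3(-4) + 9 = -3 ✓
  (2) 9 > 6 ✓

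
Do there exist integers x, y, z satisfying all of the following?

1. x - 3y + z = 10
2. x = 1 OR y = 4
Yes

Take x = 22, y = 4, z = 0. Substituting into each constraint:
  (1) 22 - 3(4) + 0 = 10 ✓
  (2) y = 4, target 4 ✓ (second branch holds)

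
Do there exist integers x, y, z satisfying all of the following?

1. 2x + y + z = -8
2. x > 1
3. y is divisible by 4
Yes

Take x = 2, y = 0, z = -12. Substituting into each constraint:
  (1) 2(2) + 0 + (-12) = -8 ✓
  (2) 2 > 1 ✓
  (3) 0 = 4 × 0, remainder 0 ✓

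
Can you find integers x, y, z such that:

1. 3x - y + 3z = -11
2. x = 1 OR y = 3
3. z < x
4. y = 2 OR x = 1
Yes

Take x = 1, y = 14, z = 0. Substituting into each constraint:
  (1) 3(1) + (-14) + 3(0) = -11 ✓
  (2) x = 1, target 1 ✓ (first branch holds)
  (3) 0 < 1 ✓
  (4) x = 1, target 1 ✓ (second branch holds)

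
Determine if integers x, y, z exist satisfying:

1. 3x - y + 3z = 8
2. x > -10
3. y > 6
Yes

Take x = 0, y = 7, z = 5. Substituting into each constraint:
  (1) 3(0) + (-7) + 3(5) = 8 ✓
  (2) 0 > -10 ✓
  (3) 7 > 6 ✓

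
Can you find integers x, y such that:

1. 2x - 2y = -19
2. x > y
No

Even the single constraint (2x - 2y = -19) is infeasible over the integers.

  - 2x - 2y = -19: every term on the left is divisible by 2, so the LHS ≡ 0 (mod 2), but the RHS -19 is not — no integer solution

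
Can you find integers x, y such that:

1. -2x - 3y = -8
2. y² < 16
Yes

Take x = 1, y = 2. Substituting into each constraint:
  (1) -2(1) - 3(2) = -8 ✓
  (2) y² = (2)² = 4, and 4 < 16 ✓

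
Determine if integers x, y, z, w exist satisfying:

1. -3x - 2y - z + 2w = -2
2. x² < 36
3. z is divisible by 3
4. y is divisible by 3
Yes

Take x = 2, y = 0, z = 0, w = 2. Substituting into each constraint:
  (1) -3(2) - 2(0) + 0 + 2(2) = -2 ✓
  (2) x² = (2)² = 4, and 4 < 36 ✓
  (3) 0 = 3 × 0, remainder 0 ✓
  (4) 0 = 3 × 0, remainder 0 ✓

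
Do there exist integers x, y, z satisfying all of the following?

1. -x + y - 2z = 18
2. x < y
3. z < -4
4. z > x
Yes

Take x = -9, y = -7, z = -8. Substituting into each constraint:
  (1) 9 + (-7) - 2(-8) = 18 ✓
  (2) -9 < -7 ✓
  (3) -8 < -4 ✓
  (4) -8 > -9 ✓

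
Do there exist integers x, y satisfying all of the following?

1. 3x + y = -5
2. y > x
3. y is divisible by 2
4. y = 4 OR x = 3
Yes

Take x = -3, y = 4. Substituting into each constraint:
  (1) 3(-3) + 4 = -5 ✓
  (2) 4 > -3 ✓
  (3) 4 = 2 × 2, remainder 0 ✓
  (4) y = 4, target 4 ✓ (first branch holds)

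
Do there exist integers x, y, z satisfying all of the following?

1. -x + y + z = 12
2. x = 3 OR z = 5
Yes

Take x = 0, y = 7, z = 5. Substituting into each constraint:
  (1) 0 + 7 + 5 = 12 ✓
  (2) z = 5, target 5 ✓ (second branch holds)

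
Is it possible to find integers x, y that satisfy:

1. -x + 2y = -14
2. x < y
Yes

Take x = -16, y = -15. Substituting into each constraint:
  (1) 16 + 2(-15) = -14 ✓
  (2) -16 < -15 ✓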